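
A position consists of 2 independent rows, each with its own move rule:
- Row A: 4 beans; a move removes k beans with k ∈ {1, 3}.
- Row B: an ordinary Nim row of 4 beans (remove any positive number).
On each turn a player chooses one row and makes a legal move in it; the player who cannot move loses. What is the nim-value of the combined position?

For row A, compute g(0), g(1), … with moves {1, 3}:
k:     0  1  2  3  4
g(k):  0  1  0  1  0
So g(4) = 0.
Row B is a plain Nim row of size 4, so its Grundy value is 4.
The value of a disjunctive sum is the nim-sum of the parts.
Combined value = 0 ⊕ 4 = 4.

4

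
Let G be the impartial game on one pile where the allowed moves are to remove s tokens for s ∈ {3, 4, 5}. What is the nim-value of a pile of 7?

Compute g(0), g(1), … for moves {3, 4, 5}:
k:     0  1  2  3  4  5  6  7
g(k):  0  0  0  1  1  1  2  2
So g(7) = 2.

2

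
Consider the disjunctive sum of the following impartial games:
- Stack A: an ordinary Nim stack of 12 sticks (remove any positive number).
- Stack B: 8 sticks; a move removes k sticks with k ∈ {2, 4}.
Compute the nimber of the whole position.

Stack A is a plain Nim stack of size 12, so its Grundy value is 12.
Grundy values for stack B (subtraction set {2, 4}):
k:     0  1  2  3  4  5  6  7  8
g(k):  0  0  1  1  2  2  0  0  1
So g(8) = 1.
The value of a disjunctive sum is the nim-sum of the parts.
Combined value = 12 XOR 1 = 13.

13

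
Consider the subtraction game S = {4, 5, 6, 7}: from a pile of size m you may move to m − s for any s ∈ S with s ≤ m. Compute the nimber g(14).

0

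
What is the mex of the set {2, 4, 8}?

0

0 is not in the set, so the mex is 0.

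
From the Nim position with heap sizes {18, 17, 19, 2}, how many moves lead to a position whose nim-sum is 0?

Nim-sum: 18 ⊕ 17 ⊕ 19 ⊕ 2 = 18.
The overall nim-sum is X = 18. A heap of size p has a winning move iff p XOR X < p (reduce it to p XOR X).
  18: 18 XOR 18 = 0 < 18 — winning move (to 0).
  17: 17 XOR 18 = 3 < 17 — winning move (to 3).
  19: 19 XOR 18 = 1 < 19 — winning move (to 1).
  2: 2 XOR 18 = 16 ≥ 2 — no move.
That gives 3 winning moves.

3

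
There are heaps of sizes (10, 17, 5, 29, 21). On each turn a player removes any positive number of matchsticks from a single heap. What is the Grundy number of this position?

22

Bitwise XOR of the heap sizes:
  01010  (10)
  10001  (17)
  00101  (5)
  11101  (29)
  10101  (21)
  -----
  10110  (22)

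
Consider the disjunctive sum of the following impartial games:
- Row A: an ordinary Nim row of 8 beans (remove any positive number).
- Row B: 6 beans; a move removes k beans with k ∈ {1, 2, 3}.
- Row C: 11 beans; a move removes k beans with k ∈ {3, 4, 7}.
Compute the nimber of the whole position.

Row A is a plain Nim row of size 8, so its Grundy value is 8.
For row B, compute g(0), g(1), … with moves {1, 2, 3}:
g(0) = mex{} = 0
g(1) = mex{0} = 1
g(2) = mex{0,1} = 2
g(3) = mex{0,1,2} = 3
g(4) = mex{1,2,3} = 0
g(5) = mex{0,2,3} = 1
g(6) = mex{0,1,3} = 2
So g(6) = 2.
For row C, compute g(0), g(1), … with moves {3, 4, 7}:
k:     0  1  2  3  4  5  6  7  8  9 10 11
g(k):  0  0  0  1  1  1  2  2  2  3  0  0
So g(11) = 0.
The value of a disjunctive sum is the nim-sum of the parts.
Combined value = 8 ⊕ 2 ⊕ 0 = 10.

10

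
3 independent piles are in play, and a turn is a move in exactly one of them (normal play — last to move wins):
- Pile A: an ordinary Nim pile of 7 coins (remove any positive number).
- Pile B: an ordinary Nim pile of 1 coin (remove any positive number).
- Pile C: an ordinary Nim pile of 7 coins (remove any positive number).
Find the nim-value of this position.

1

Pile A is a plain Nim pile of size 7, so its Grundy value is 7.
Pile B is a plain Nim pile of size 1, so its Grundy value is 1.
Pile C is a plain Nim pile of size 7, so its Grundy value is 7.
By the Sprague-Grundy theorem, the Grundy value of a sum of independent games is the XOR of the component values.
Combined value = 7 ⊕ 1 ⊕ 7 = 1.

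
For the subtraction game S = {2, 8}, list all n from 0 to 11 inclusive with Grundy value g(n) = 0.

0, 1, 4, 5, 10, 11

Compute g(0), g(1), … for moves {2, 8}:
g(0) = mex{} = 0
g(1) = mex{} = 0
g(2) = mex{0} = 1
g(3) = mex{0} = 1
g(4) = mex{1} = 0
g(5) = mex{1} = 0
g(6) = mex{0} = 1
g(7) = mex{0} = 1
g(8) = mex{0,1} = 2
g(9) = mex{0,1} = 2
g(10) = mex{1,2} = 0
g(11) = mex{1,2} = 0
The P-positions (g = 0) in 0..11 are 0, 1, 4, 5, 10, 11.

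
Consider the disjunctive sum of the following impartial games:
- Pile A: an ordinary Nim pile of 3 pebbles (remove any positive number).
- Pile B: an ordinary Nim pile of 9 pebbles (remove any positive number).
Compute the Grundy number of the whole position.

10

Pile A is a plain Nim pile of size 3, so its Grundy value is 3.
Pile B is a plain Nim pile of size 9, so its Grundy value is 9.
The value of a disjunctive sum is the nim-sum of the parts.
Combined value = 3 XOR 9 = 10.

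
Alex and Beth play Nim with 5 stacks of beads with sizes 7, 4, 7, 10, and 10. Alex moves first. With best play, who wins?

In binary:
  0111  (7)
  0100  (4)
  0111  (7)
  1010  (10)
  1010  (10)
  ----
  0100  (4)
The nim-sum is 4 ≠ 0, so this is an N-position: the player to move can win; Alex has a winning move.

Alex wins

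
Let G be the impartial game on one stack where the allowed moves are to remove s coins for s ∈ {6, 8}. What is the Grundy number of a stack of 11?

1

Build the Grundy sequence with g(k) = mex{g(k−s) : s ∈ {6, 8}, s ≤ k}:
g(0) = mex{} = 0
g(1) = mex{} = 0
g(2) = mex{} = 0
g(3) = mex{} = 0
g(4) = mex{} = 0
g(5) = mex{} = 0
g(6) = mex{0} = 1
g(7) = mex{0} = 1
g(8) = mex{0} = 1
g(9) = mex{0} = 1
g(10) = mex{0} = 1
g(11) = mex{0} = 1
So g(11) = 1.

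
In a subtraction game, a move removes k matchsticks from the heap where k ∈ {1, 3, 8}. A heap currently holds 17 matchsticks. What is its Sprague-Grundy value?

Grundy values for subtraction set {1, 3, 8}:
k:     0  1  2  3  4  5  6  7  8  9 10 11 12 13 14 15 16 17
g(k):  0  1  0  1  0  1  0  1  2  3  2  0  1  0  1  0  1  0
So g(17) = 0.

0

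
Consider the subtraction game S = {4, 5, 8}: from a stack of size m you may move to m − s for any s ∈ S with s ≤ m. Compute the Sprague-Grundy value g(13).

0

Build the Grundy sequence with g(k) = mex{g(k−s) : s ∈ {4, 5, 8}, s ≤ k}:
k:     0  1  2  3  4  5  6  7  8  9 10 11 12 13
g(k):  0  0  0  0  1  1  1  1  2  2  2  2  0  0
So g(13) = 0.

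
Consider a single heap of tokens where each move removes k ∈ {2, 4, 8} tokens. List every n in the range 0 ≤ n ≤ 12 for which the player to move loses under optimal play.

0, 1, 6, 7, 12

Build the Grundy sequence with g(k) = mex{g(k−s) : s ∈ {2, 4, 8}, s ≤ k}:
g(0) = mex{} = 0
g(1) = mex{} = 0
g(2) = mex{0} = 1
g(3) = mex{0} = 1
g(4) = mex{0,1} = 2
g(5) = mex{0,1} = 2
g(6) = mex{1,2} = 0
g(7) = mex{1,2} = 0
g(8) = mex{0,2} = 1
g(9) = mex{0,2} = 1
g(10) = mex{0,1} = 2
g(11) = mex{0,1} = 2
g(12) = mex{1,2} = 0
The P-positions (g = 0) in 0..12 are 0, 1, 6, 7, 12.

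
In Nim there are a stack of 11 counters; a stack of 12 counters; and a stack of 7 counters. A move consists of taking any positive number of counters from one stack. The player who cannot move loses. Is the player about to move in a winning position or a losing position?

In binary:
  1011  (11)
  1100  (12)
  0111  (7)
  ----
  0000  (0)
The nim-sum is 0, so this is a P-position: the player to move is in a losing position under optimal play.

Losing position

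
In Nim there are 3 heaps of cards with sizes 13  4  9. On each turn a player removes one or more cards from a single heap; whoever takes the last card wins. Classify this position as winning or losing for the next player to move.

Bitwise XOR of the heap sizes:
  1101  (13)
  0100  (4)
  1001  (9)
  ----
  0000  (0)
The nim-sum is 0, so this is a P-position: the player to move is in a losing position under optimal play.

Losing position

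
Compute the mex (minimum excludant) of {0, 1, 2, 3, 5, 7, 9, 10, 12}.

4

The values 0, 1, 2, 3 are all present; 4 is the first non-negative integer missing from the set.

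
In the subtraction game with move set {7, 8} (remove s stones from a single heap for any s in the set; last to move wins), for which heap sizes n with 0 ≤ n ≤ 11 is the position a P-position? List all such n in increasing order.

0, 1, 2, 3, 4, 5, 6

Build the Grundy sequence with g(k) = mex{g(k−s) : s ∈ {7, 8}, s ≤ k}:
g(0) = mex{} = 0
g(1) = mex{} = 0
g(2) = mex{} = 0
g(3) = mex{} = 0
g(4) = mex{} = 0
g(5) = mex{} = 0
g(6) = mex{} = 0
g(7) = mex{0} = 1
g(8) = mex{0} = 1
g(9) = mex{0} = 1
g(10) = mex{0} = 1
g(11) = mex{0} = 1
The P-positions (g = 0) in 0..11 are 0, 1, 2, 3, 4, 5, 6.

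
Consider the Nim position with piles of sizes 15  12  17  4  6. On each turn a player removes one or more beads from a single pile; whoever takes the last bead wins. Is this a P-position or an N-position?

N-position

Nim-sum: 15 XOR 12 XOR 17 XOR 4 XOR 6 = 16.
The nim-sum is 16 ≠ 0, so this is an N-position: the player to move can win.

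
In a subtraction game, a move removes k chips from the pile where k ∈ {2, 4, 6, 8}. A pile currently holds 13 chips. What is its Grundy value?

Compute g(0), g(1), … for moves {2, 4, 6, 8}:
k:     0  1  2  3  4  5  6  7  8  9 10 11 12 13
g(k):  0  0  1  1  2  2  3  3  4  4  0  0  1  1
So g(13) = 1.

1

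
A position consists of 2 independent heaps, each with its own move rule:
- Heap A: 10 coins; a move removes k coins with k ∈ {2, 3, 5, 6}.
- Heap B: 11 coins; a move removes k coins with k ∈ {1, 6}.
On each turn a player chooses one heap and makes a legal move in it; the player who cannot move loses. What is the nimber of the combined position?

1

For heap A, compute g(0), g(1), … with moves {2, 3, 5, 6}:
g(0) = mex{} = 0
g(1) = mex{} = 0
g(2) = mex{0} = 1
g(3) = mex{0} = 1
g(4) = mex{0,1} = 2
g(5) = mex{0,1} = 2
g(6) = mex{0,1,2} = 3
g(7) = mex{0,1,2} = 3
g(8) = mex{1,2,3} = 0
g(9) = mex{1,2,3} = 0
g(10) = mex{0,2,3} = 1
So g(10) = 1.
Build the Grundy sequence for heap B with g(k) = mex{g(k−s) : s ∈ {1, 6}, s ≤ k}:
g(0) = mex{} = 0
g(1) = mex{0} = 1
g(2) = mex{1} = 0
g(3) = mex{0} = 1
g(4) = mex{1} = 0
g(5) = mex{0} = 1
g(6) = mex{0,1} = 2
g(7) = mex{1,2} = 0
g(8) = mex{0} = 1
g(9) = mex{1} = 0
g(10) = mex{0} = 1
g(11) = mex{1} = 0
So g(11) = 0.
By the Sprague-Grundy theorem, the Grundy value of a sum of independent games is the XOR of the component values.
Combined value = 1 XOR 0 = 1.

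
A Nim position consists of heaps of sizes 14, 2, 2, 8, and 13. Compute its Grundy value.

11

In binary:
  1110  (14)
  0010  (2)
  0010  (2)
  1000  (8)
  1101  (13)
  ----
  1011  (11)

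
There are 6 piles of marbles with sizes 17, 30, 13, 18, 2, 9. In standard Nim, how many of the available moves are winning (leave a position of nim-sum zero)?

3

Write each in binary and XOR column by column:
  10001  (17)
  11110  (30)
  01101  (13)
  10010  (18)
  00010  (2)
  01001  (9)
  -----
  11011  (27)
The overall nim-sum is X = 27. A pile of size p has a winning move iff p XOR X < p (reduce it to p XOR X).
  17: 17 XOR 27 = 10 < 17 — winning move (to 10).
  30: 30 XOR 27 = 5 < 30 — winning move (to 5).
  13: 13 XOR 27 = 22 ≥ 13 — no move.
  18: 18 XOR 27 = 9 < 18 — winning move (to 9).
  2: 2 XOR 27 = 25 ≥ 2 — no move.
  9: 9 XOR 27 = 18 ≥ 9 — no move.
That gives 3 winning moves.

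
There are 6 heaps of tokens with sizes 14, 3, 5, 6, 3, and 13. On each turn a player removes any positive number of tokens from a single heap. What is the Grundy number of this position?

Compute the nim-sum pairwise:
14 ⊕ 3 = 13
13 ⊕ 5 = 8
8 ⊕ 6 = 14
14 ⊕ 3 = 13
13 ⊕ 13 = 0

0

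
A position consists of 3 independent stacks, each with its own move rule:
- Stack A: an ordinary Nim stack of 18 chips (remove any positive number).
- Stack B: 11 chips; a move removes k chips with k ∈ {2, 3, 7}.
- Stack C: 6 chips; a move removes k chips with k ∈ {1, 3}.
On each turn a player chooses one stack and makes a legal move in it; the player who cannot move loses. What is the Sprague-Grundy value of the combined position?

18

Stack A is a plain Nim stack of size 18, so its Grundy value is 18.
Build the Grundy sequence for stack B with g(k) = mex{g(k−s) : s ∈ {2, 3, 7}, s ≤ k}:
k:     0  1  2  3  4  5  6  7  8  9 10 11
g(k):  0  0  1  1  2  0  0  1  1  2  0  0
So g(11) = 0.
Build the Grundy sequence for stack C with g(k) = mex{g(k−s) : s ∈ {1, 3}, s ≤ k}:
k:     0  1  2  3  4  5  6
g(k):  0  1  0  1  0  1  0
So g(6) = 0.
By the Sprague-Grundy theorem, the Grundy value of a sum of independent games is the XOR of the component values.
Combined value = 18 ⊕ 0 ⊕ 0 = 18.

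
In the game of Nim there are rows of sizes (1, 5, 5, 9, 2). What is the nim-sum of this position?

Nim-sum: 1 ^ 5 ^ 5 ^ 9 ^ 2 = 10.

10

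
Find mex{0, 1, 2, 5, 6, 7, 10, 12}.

The values 0, 1, 2 are all present; 3 is the first non-negative integer missing from the set.

3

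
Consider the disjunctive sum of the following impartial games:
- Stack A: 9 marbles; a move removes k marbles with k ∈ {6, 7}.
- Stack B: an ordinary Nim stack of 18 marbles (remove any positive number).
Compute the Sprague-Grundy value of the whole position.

Build the Grundy sequence for stack A with g(k) = mex{g(k−s) : s ∈ {6, 7}, s ≤ k}:
k:     0  1  2  3  4  5  6  7  8  9
g(k):  0  0  0  0  0  0  1  1  1  1
So g(9) = 1.
Stack B is a plain Nim stack of size 18, so its Grundy value is 18.
The value of a disjunctive sum is the nim-sum of the parts.
Combined value = 1 ⊕ 18 = 19.

19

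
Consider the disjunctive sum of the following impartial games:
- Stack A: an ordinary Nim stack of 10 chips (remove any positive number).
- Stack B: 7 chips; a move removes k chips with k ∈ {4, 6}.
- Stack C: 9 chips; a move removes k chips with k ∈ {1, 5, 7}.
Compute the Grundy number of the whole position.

10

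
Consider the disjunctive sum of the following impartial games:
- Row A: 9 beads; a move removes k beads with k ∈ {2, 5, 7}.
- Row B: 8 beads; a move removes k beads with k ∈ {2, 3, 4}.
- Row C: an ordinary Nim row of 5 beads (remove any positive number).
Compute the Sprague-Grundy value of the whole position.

6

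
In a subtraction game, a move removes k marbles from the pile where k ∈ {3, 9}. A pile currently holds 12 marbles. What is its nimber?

Compute g(0), g(1), … for moves {3, 9}:
g(0) = mex{} = 0
g(1) = mex{} = 0
g(2) = mex{} = 0
g(3) = mex{0} = 1
g(4) = mex{0} = 1
g(5) = mex{0} = 1
g(6) = mex{1} = 0
g(7) = mex{1} = 0
g(8) = mex{1} = 0
g(9) = mex{0} = 1
g(10) = mex{0} = 1
g(11) = mex{0} = 1
g(12) = mex{1} = 0
So g(12) = 0.

0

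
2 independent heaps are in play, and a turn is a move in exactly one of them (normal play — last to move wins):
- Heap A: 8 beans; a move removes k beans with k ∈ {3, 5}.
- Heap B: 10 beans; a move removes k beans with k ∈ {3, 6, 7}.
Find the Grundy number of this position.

0

Grundy values for heap A (subtraction set {3, 5}):
g(0) = mex{} = 0
g(1) = mex{} = 0
g(2) = mex{} = 0
g(3) = mex{0} = 1
g(4) = mex{0} = 1
g(5) = mex{0} = 1
g(6) = mex{0,1} = 2
g(7) = mex{0,1} = 2
g(8) = mex{1} = 0
So g(8) = 0.
Grundy values for heap B (subtraction set {3, 6, 7}):
k:     0  1  2  3  4  5  6  7  8  9 10
g(k):  0  0  0  1  1  1  2  2  2  3  0
So g(10) = 0.
By the Sprague-Grundy theorem, the Grundy value of a sum of independent games is the XOR of the component values.
Combined value = 0 XOR 0 = 0.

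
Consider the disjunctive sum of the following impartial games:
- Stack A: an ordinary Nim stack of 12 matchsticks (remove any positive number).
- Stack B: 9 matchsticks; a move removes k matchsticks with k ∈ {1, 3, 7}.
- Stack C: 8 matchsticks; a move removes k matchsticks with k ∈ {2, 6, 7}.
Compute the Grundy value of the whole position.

15

Stack A is a plain Nim stack of size 12, so its Grundy value is 12.
Grundy values for stack B (subtraction set {1, 3, 7}):
g(0) = mex{} = 0
g(1) = mex{0} = 1
g(2) = mex{1} = 0
g(3) = mex{0} = 1
g(4) = mex{1} = 0
g(5) = mex{0} = 1
g(6) = mex{1} = 0
g(7) = mex{0} = 1
g(8) = mex{1} = 0
g(9) = mex{0} = 1
So g(9) = 1.
Build the Grundy sequence for stack C with g(k) = mex{g(k−s) : s ∈ {2, 6, 7}, s ≤ k}:
g(0) = mex{} = 0
g(1) = mex{} = 0
g(2) = mex{0} = 1
g(3) = mex{0} = 1
g(4) = mex{1} = 0
g(5) = mex{1} = 0
g(6) = mex{0} = 1
g(7) = mex{0} = 1
g(8) = mex{0,1} = 2
So g(8) = 2.
The value of a disjunctive sum is the nim-sum of the parts.
Combined value = 12 ⊕ 1 ⊕ 2 = 15.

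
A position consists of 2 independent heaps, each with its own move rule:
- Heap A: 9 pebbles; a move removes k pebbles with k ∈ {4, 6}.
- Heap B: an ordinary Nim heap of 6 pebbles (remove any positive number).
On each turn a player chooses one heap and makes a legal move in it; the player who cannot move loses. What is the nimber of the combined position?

4

Grundy values for heap A (subtraction set {4, 6}):
g(0) = mex{} = 0
g(1) = mex{} = 0
g(2) = mex{} = 0
g(3) = mex{} = 0
g(4) = mex{0} = 1
g(5) = mex{0} = 1
g(6) = mex{0} = 1
g(7) = mex{0} = 1
g(8) = mex{0,1} = 2
g(9) = mex{0,1} = 2
So g(9) = 2.
Heap B is a plain Nim heap of size 6, so its Grundy value is 6.
By the Sprague-Grundy theorem, the Grundy value of a sum of independent games is the XOR of the component values.
Combined value = 2 ⊕ 6 = 4.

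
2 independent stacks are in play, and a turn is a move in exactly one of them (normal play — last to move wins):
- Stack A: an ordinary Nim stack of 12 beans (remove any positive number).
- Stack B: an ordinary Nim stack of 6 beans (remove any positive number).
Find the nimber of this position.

10

Stack A is a plain Nim stack of size 12, so its Grundy value is 12.
Stack B is a plain Nim stack of size 6, so its Grundy value is 6.
The value of a disjunctive sum is the nim-sum of the parts.
Combined value = 12 ⊕ 6 = 10.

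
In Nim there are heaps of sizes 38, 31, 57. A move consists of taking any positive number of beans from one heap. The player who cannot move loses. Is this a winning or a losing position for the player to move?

In binary:
  100110  (38)
  011111  (31)
  111001  (57)
  ------
  000000  (0)
The nim-sum is 0, so this is a P-position: the player to move is in a losing position under optimal play.

Losing position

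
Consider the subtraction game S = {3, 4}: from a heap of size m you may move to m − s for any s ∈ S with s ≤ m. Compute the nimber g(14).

Compute g(0), g(1), … for moves {3, 4}:
g(0) = mex{} = 0
g(1) = mex{} = 0
g(2) = mex{} = 0
g(3) = mex{0} = 1
g(4) = mex{0} = 1
g(5) = mex{0} = 1
g(6) = mex{0,1} = 2
g(7) = mex{1} = 0
g(8) = mex{1} = 0
g(9) = mex{1,2} = 0
g(10) = mex{0,2} = 1
g(11) = mex{0} = 1
g(12) = mex{0} = 1
g(13) = mex{0,1} = 2
g(14) = mex{1} = 0
So g(14) = 0.

0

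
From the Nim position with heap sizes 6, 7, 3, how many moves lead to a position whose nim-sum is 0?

3

Nim-sum: 6 ^ 7 ^ 3 = 2.
The overall nim-sum is X = 2. A heap of size p has a winning move iff p XOR X < p (reduce it to p XOR X).
  6: 6 XOR 2 = 4 < 6 — winning move (to 4).
  7: 7 XOR 2 = 5 < 7 — winning move (to 5).
  3: 3 XOR 2 = 1 < 3 — winning move (to 1).
That gives 3 winning moves.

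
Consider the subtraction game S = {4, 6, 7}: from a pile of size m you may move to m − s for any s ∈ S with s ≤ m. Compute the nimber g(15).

1

Build the Grundy sequence with g(k) = mex{g(k−s) : s ∈ {4, 6, 7}, s ≤ k}:
k:     0  1  2  3  4  5  6  7  8  9 10 11 12 13 14 15
g(k):  0  0  0  0  1  1  1  1  2  2  2  0  0  0  0  1
So g(15) = 1.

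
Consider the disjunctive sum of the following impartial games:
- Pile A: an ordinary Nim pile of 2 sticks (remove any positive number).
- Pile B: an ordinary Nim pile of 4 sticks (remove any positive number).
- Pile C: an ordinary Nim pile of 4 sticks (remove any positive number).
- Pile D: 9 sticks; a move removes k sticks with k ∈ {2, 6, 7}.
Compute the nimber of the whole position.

Pile A is a plain Nim pile of size 2, so its Grundy value is 2.
Pile B is a plain Nim pile of size 4, so its Grundy value is 4.
Pile C is a plain Nim pile of size 4, so its Grundy value is 4.
Grundy values for pile D (subtraction set {2, 6, 7}):
g(0) = mex{} = 0
g(1) = mex{} = 0
g(2) = mex{0} = 1
g(3) = mex{0} = 1
g(4) = mex{1} = 0
g(5) = mex{1} = 0
g(6) = mex{0} = 1
g(7) = mex{0} = 1
g(8) = mex{0,1} = 2
g(9) = mex{1} = 0
So g(9) = 0.
By the Sprague-Grundy theorem, the Grundy value of a sum of independent games is the XOR of the component values.
Combined value = 2 XOR 4 XOR 4 XOR 0 = 2.

2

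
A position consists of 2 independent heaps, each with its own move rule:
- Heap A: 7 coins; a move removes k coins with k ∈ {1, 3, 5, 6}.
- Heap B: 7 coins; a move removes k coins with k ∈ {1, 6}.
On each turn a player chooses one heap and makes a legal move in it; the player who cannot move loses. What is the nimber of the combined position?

For heap A, compute g(0), g(1), … with moves {1, 3, 5, 6}:
g(0) = mex{} = 0
g(1) = mex{0} = 1
g(2) = mex{1} = 0
g(3) = mex{0} = 1
g(4) = mex{1} = 0
g(5) = mex{0} = 1
g(6) = mex{0,1} = 2
g(7) = mex{0,1,2} = 3
So g(7) = 3.
For heap B, compute g(0), g(1), … with moves {1, 6}:
g(0) = mex{} = 0
g(1) = mex{0} = 1
g(2) = mex{1} = 0
g(3) = mex{0} = 1
g(4) = mex{1} = 0
g(5) = mex{0} = 1
g(6) = mex{0,1} = 2
g(7) = mex{1,2} = 0
So g(7) = 0.
The value of a disjunctive sum is the nim-sum of the parts.
Combined value = 3 ⊕ 0 = 3.

3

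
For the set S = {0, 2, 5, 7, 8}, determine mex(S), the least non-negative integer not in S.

0 is in the set but 1 is not, so the mex is 1.

1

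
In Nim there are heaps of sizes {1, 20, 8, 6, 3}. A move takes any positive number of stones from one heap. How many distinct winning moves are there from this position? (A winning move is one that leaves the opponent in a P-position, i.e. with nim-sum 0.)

In binary:
  00001  (1)
  10100  (20)
  01000  (8)
  00110  (6)
  00011  (3)
  -----
  11000  (24)
The overall nim-sum is X = 24. A heap of size p has a winning move iff p XOR X < p (reduce it to p XOR X).
  1: 1 XOR 24 = 25 ≥ 1 — no move.
  20: 20 XOR 24 = 12 < 20 — winning move (to 12).
  8: 8 XOR 24 = 16 ≥ 8 — no move.
  6: 6 XOR 24 = 30 ≥ 6 — no move.
  3: 3 XOR 24 = 27 ≥ 3 — no move.
That gives 1 winning move.

1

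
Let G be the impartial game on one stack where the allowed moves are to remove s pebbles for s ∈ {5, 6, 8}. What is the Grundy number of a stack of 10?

Grundy values for subtraction set {5, 6, 8}:
g(0) = mex{} = 0
g(1) = mex{} = 0
g(2) = mex{} = 0
g(3) = mex{} = 0
g(4) = mex{} = 0
g(5) = mex{0} = 1
g(6) = mex{0} = 1
g(7) = mex{0} = 1
g(8) = mex{0} = 1
g(9) = mex{0} = 1
g(10) = mex{0,1} = 2
So g(10) = 2.

2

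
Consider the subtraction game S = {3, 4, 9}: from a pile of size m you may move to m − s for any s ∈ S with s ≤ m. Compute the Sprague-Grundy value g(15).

Grundy values for subtraction set {3, 4, 9}:
k:     0  1  2  3  4  5  6  7  8  9 10 11 12 13 14 15
g(k):  0  0  0  1  1  1  2  0  0  3  1  1  2  0  0  0
So g(15) = 0.

0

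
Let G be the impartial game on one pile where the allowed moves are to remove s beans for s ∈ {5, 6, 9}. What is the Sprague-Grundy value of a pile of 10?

Grundy values for subtraction set {5, 6, 9}:
k:     0  1  2  3  4  5  6  7  8  9 10
g(k):  0  0  0  0  0  1  1  1  1  1  2
So g(10) = 2.

2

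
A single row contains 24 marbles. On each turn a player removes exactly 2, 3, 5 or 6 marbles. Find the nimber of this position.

Compute g(0), g(1), … for moves {2, 3, 5, 6}:
k:     0  1  2  3  4  5  6  7  8  9 10 11 12 13 14 15 16 17 18 19 20 21 22 23 24
g(k):  0  0  1  1  2  2  3  3  0  0  1  1  2  2  3  3  0  0  1  1  2  2  3  3  0
So g(24) = 0.

0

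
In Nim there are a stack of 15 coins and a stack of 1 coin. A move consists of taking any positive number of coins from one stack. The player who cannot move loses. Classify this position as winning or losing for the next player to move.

Write each in binary and XOR column by column:
  1111  (15)
  0001  (1)
  ----
  1110  (14)
The nim-sum is 14 ≠ 0, so this is an N-position: the player to move can win.

Winning position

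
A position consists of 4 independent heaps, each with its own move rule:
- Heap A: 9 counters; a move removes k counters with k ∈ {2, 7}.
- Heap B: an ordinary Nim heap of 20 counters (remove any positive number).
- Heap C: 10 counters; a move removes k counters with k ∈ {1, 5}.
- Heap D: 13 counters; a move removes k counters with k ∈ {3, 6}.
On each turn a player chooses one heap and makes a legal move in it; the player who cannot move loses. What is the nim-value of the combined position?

21

Build the Grundy sequence for heap A with g(k) = mex{g(k−s) : s ∈ {2, 7}, s ≤ k}:
g(0) = mex{} = 0
g(1) = mex{} = 0
g(2) = mex{0} = 1
g(3) = mex{0} = 1
g(4) = mex{1} = 0
g(5) = mex{1} = 0
g(6) = mex{0} = 1
g(7) = mex{0} = 1
g(8) = mex{0,1} = 2
g(9) = mex{1} = 0
So g(9) = 0.
Heap B is a plain Nim heap of size 20, so its Grundy value is 20.
For heap C, compute g(0), g(1), … with moves {1, 5}:
k:     0  1  2  3  4  5  6  7  8  9 10
g(k):  0  1  0  1  0  1  0  1  0  1  0
So g(10) = 0.
Build the Grundy sequence for heap D with g(k) = mex{g(k−s) : s ∈ {3, 6}, s ≤ k}:
k:     0  1  2  3  4  5  6  7  8  9 10 11 12 13
g(k):  0  0  0  1  1  1  2  2  2  0  0  0  1  1
So g(13) = 1.
The value of a disjunctive sum is the nim-sum of the parts.
Combined value = 0 XOR 20 XOR 0 XOR 1 = 21.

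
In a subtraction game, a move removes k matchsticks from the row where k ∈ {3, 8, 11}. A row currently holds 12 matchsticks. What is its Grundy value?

2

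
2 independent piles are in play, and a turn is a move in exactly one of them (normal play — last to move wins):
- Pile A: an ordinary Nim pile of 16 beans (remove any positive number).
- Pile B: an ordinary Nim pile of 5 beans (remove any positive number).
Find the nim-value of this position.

21

Pile A is a plain Nim pile of size 16, so its Grundy value is 16.
Pile B is a plain Nim pile of size 5, so its Grundy value is 5.
The value of a disjunctive sum is the nim-sum of the parts.
Combined value = 16 ⊕ 5 = 21.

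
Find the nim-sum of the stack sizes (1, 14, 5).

10

Bitwise XOR of the heap sizes:
  0001  (1)
  1110  (14)
  0101  (5)
  ----
  1010  (10)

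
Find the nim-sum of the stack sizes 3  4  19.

20

Compute the nim-sum pairwise:
3 XOR 4 = 7
7 XOR 19 = 20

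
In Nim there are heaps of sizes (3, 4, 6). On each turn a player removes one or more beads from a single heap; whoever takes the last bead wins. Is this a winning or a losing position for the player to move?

Winning position

Nim-sum: 3 ^ 4 ^ 6 = 1.
The nim-sum is 1 ≠ 0, so this is an N-position: the player to move can win.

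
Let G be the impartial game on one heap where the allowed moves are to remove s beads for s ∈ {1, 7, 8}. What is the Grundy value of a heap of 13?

Build the Grundy sequence with g(k) = mex{g(k−s) : s ∈ {1, 7, 8}, s ≤ k}:
k:     0  1  2  3  4  5  6  7  8  9 10 11 12 13
g(k):  0  1  0  1  0  1  0  1  2  3  2  3  2  3
So g(13) = 3.

3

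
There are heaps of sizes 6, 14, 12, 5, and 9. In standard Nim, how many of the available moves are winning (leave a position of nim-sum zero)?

Nim-sum: 6 ⊕ 14 ⊕ 12 ⊕ 5 ⊕ 9 = 8.
The overall nim-sum is X = 8. A heap of size p has a winning move iff p XOR X < p (reduce it to p XOR X).
  6: 6 XOR 8 = 14 ≥ 6 — no move.
  14: 14 XOR 8 = 6 < 14 — winning move (to 6).
  12: 12 XOR 8 = 4 < 12 — winning move (to 4).
  5: 5 XOR 8 = 13 ≥ 5 — no move.
  9: 9 XOR 8 = 1 < 9 — winning move (to 1).
That gives 3 winning moves.

3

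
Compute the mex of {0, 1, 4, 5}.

The values 0, 1 are all present; 2 is the first non-negative integer missing from the set.

2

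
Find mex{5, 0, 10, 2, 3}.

0 is in the set but 1 is not, so the mex is 1.

1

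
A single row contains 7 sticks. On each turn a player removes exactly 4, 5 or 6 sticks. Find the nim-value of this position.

Grundy values for subtraction set {4, 5, 6}:
g(0) = mex{} = 0
g(1) = mex{} = 0
g(2) = mex{} = 0
g(3) = mex{} = 0
g(4) = mex{0} = 1
g(5) = mex{0} = 1
g(6) = mex{0} = 1
g(7) = mex{0} = 1
So g(7) = 1.

1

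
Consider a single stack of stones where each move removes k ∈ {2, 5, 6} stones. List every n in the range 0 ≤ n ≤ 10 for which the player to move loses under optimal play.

0, 1, 4, 8

Grundy values for subtraction set {2, 5, 6}:
g(0) = mex{} = 0
g(1) = mex{} = 0
g(2) = mex{0} = 1
g(3) = mex{0} = 1
g(4) = mex{1} = 0
g(5) = mex{0,1} = 2
g(6) = mex{0} = 1
g(7) = mex{0,1,2} = 3
g(8) = mex{1} = 0
g(9) = mex{0,1,3} = 2
g(10) = mex{0,2} = 1
The P-positions (g = 0) in 0..10 are 0, 1, 4, 8.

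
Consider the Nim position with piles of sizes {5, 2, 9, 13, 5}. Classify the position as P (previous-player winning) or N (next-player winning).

Nim-sum: 5 ⊕ 2 ⊕ 9 ⊕ 13 ⊕ 5 = 6.
The nim-sum is 6 ≠ 0, so this is an N-position: the player to move can win.

N-position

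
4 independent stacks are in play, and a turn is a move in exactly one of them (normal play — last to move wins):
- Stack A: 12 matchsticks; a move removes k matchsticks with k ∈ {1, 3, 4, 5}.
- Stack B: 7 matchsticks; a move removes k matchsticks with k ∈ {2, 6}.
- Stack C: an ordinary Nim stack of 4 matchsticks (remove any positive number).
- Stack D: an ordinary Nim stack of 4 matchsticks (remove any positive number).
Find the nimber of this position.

3

For stack A, compute g(0), g(1), … with moves {1, 3, 4, 5}:
k:     0  1  2  3  4  5  6  7  8  9 10 11 12
g(k):  0  1  0  1  2  3  2  3  0  1  0  1  2
So g(12) = 2.
For stack B, compute g(0), g(1), … with moves {2, 6}:
k:     0  1  2  3  4  5  6  7
g(k):  0  0  1  1  0  0  1  1
So g(7) = 1.
Stack C is a plain Nim stack of size 4, so its Grundy value is 4.
Stack D is a plain Nim stack of size 4, so its Grundy value is 4.
The value of a disjunctive sum is the nim-sum of the parts.
Combined value = 2 ⊕ 1 ⊕ 4 ⊕ 4 = 3.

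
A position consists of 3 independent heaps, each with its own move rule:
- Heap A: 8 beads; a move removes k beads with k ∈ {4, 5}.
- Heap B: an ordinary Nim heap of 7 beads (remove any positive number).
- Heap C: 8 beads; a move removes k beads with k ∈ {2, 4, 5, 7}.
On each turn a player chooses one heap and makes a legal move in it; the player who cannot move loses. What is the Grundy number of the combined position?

1

Build the Grundy sequence for heap A with g(k) = mex{g(k−s) : s ∈ {4, 5}, s ≤ k}:
g(0) = mex{} = 0
g(1) = mex{} = 0
g(2) = mex{} = 0
g(3) = mex{} = 0
g(4) = mex{0} = 1
g(5) = mex{0} = 1
g(6) = mex{0} = 1
g(7) = mex{0} = 1
g(8) = mex{0,1} = 2
So g(8) = 2.
Heap B is a plain Nim heap of size 7, so its Grundy value is 7.
For heap C, compute g(0), g(1), … with moves {2, 4, 5, 7}:
k:     0  1  2  3  4  5  6  7  8
g(k):  0  0  1  1  2  2  3  3  4
So g(8) = 4.
The value of a disjunctive sum is the nim-sum of the parts.
Combined value = 2 XOR 7 XOR 4 = 1.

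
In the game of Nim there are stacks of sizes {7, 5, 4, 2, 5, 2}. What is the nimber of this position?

3

Bitwise XOR of the heap sizes:
  111  (7)
  101  (5)
  100  (4)
  010  (2)
  101  (5)
  010  (2)
  ---
  011  (3)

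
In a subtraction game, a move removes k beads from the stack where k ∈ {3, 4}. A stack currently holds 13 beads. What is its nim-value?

Build the Grundy sequence with g(k) = mex{g(k−s) : s ∈ {3, 4}, s ≤ k}:
k:     0  1  2  3  4  5  6  7  8  9 10 11 12 13
g(k):  0  0  0  1  1  1  2  0  0  0  1  1  1  2
So g(13) = 2.

2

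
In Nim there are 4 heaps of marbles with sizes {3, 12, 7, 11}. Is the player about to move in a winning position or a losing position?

Winning position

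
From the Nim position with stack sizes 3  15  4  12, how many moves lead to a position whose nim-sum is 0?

3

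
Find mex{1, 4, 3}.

0 is not in the set, so the mex is 0.

0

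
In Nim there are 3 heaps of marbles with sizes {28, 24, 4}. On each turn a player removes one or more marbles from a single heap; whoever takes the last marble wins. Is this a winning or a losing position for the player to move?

Losing position

Nim-sum: 28 ^ 24 ^ 4 = 0.
The nim-sum is 0, so this is a P-position: the player to move is in a losing position under optimal play.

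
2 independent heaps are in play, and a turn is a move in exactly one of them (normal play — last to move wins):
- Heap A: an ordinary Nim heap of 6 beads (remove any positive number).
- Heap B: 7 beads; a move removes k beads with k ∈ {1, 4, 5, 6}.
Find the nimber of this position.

Heap A is a plain Nim heap of size 6, so its Grundy value is 6.
Build the Grundy sequence for heap B with g(k) = mex{g(k−s) : s ∈ {1, 4, 5, 6}, s ≤ k}:
g(0) = mex{} = 0
g(1) = mex{0} = 1
g(2) = mex{1} = 0
g(3) = mex{0} = 1
g(4) = mex{0,1} = 2
g(5) = mex{0,1,2} = 3
g(6) = mex{0,1,3} = 2
g(7) = mex{0,1,2} = 3
So g(7) = 3.
By the Sprague-Grundy theorem, the Grundy value of a sum of independent games is the XOR of the component values.
Combined value = 6 ⊕ 3 = 5.

5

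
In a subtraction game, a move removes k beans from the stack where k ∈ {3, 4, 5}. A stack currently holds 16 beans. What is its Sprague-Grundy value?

Build the Grundy sequence with g(k) = mex{g(k−s) : s ∈ {3, 4, 5}, s ≤ k}:
k:     0  1  2  3  4  5  6  7  8  9 10 11 12 13 14 15 16
g(k):  0  0  0  1  1  1  2  2  0  0  0  1  1  1  2  2  0
So g(16) = 0.

0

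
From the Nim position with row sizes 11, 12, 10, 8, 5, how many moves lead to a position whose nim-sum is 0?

Nim-sum: 11 XOR 12 XOR 10 XOR 8 XOR 5 = 0.
The nim-sum is already 0, so every move leaves a nonzero nim-sum — there are no winning moves.

0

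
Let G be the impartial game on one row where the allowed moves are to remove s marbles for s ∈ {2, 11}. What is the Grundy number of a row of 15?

1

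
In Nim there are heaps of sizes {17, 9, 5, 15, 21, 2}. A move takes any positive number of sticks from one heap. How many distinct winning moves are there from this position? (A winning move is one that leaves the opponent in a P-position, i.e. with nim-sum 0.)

3

Nim-sum: 17 ⊕ 9 ⊕ 5 ⊕ 15 ⊕ 21 ⊕ 2 = 5.
The overall nim-sum is X = 5. A heap of size p has a winning move iff p XOR X < p (reduce it to p XOR X).
  17: 17 XOR 5 = 20 ≥ 17 — no move.
  9: 9 XOR 5 = 12 ≥ 9 — no move.
  5: 5 XOR 5 = 0 < 5 — winning move (to 0).
  15: 15 XOR 5 = 10 < 15 — winning move (to 10).
  21: 21 XOR 5 = 16 < 21 — winning move (to 16).
  2: 2 XOR 5 = 7 ≥ 2 — no move.
That gives 3 winning moves.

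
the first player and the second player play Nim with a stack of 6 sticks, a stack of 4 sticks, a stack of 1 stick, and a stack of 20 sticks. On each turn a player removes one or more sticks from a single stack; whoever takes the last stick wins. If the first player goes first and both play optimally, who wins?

In binary:
  00110  (6)
  00100  (4)
  00001  (1)
  10100  (20)
  -----
  10111  (23)
The nim-sum is 23 ≠ 0, so this is an N-position: the player to move can win; the first player has a winning move.

the first player wins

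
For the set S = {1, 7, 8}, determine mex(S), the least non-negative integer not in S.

0

0 is not in the set, so the mex is 0.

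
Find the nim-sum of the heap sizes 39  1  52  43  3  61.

7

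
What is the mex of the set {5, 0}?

1

0 is in the set but 1 is not, so the mex is 1.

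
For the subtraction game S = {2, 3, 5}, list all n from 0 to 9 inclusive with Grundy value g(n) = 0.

0, 1, 7, 8

Build the Grundy sequence with g(k) = mex{g(k−s) : s ∈ {2, 3, 5}, s ≤ k}:
g(0) = mex{} = 0
g(1) = mex{} = 0
g(2) = mex{0} = 1
g(3) = mex{0} = 1
g(4) = mex{0,1} = 2
g(5) = mex{0,1} = 2
g(6) = mex{0,1,2} = 3
g(7) = mex{1,2} = 0
g(8) = mex{1,2,3} = 0
g(9) = mex{0,2,3} = 1
The P-positions (g = 0) in 0..9 are 0, 1, 7, 8.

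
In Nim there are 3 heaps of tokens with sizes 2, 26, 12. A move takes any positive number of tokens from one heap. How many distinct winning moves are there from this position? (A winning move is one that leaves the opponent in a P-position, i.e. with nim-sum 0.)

Bitwise XOR of the heap sizes:
  00010  (2)
  11010  (26)
  01100  (12)
  -----
  10100  (20)
The overall nim-sum is X = 20. A heap of size p has a winning move iff p XOR X < p (reduce it to p XOR X).
  2: 2 XOR 20 = 22 ≥ 2 — no move.
  26: 26 XOR 20 = 14 < 26 — winning move (to 14).
  12: 12 XOR 20 = 24 ≥ 12 — no move.
That gives 1 winning move.

1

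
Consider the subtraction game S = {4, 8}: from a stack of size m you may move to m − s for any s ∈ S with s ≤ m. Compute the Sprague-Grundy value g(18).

Build the Grundy sequence with g(k) = mex{g(k−s) : s ∈ {4, 8}, s ≤ k}:
k:     0  1  2  3  4  5  6  7  8  9 10 11 12 13 14 15 16 17 18
g(k):  0  0  0  0  1  1  1  1  2  2  2  2  0  0  0  0  1  1  1
So g(18) = 1.

1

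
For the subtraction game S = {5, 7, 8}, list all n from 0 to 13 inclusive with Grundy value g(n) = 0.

Grundy values for subtraction set {5, 7, 8}:
g(0) = mex{} = 0
g(1) = mex{} = 0
g(2) = mex{} = 0
g(3) = mex{} = 0
g(4) = mex{} = 0
g(5) = mex{0} = 1
g(6) = mex{0} = 1
g(7) = mex{0} = 1
g(8) = mex{0} = 1
g(9) = mex{0} = 1
g(10) = mex{0,1} = 2
g(11) = mex{0,1} = 2
g(12) = mex{0,1} = 2
g(13) = mex{1} = 0
The P-positions (g = 0) in 0..13 are 0, 1, 2, 3, 4, 13.

0, 1, 2, 3, 4, 13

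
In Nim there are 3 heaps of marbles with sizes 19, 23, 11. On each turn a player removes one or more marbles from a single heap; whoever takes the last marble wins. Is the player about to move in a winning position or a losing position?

Winning position

In binary:
  10011  (19)
  10111  (23)
  01011  (11)
  -----
  01111  (15)
The nim-sum is 15 ≠ 0, so this is an N-position: the player to move can win.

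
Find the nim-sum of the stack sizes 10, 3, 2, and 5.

14

Compute the nim-sum pairwise:
10 ^ 3 = 9
9 ^ 2 = 11
11 ^ 5 = 14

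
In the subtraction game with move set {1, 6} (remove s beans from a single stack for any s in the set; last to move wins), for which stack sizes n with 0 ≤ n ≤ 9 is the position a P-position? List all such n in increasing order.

0, 2, 4, 7, 9

Compute g(0), g(1), … for moves {1, 6}:
k:     0  1  2  3  4  5  6  7  8  9
g(k):  0  1  0  1  0  1  2  0  1  0
The P-positions (g = 0) in 0..9 are 0, 2, 4, 7, 9.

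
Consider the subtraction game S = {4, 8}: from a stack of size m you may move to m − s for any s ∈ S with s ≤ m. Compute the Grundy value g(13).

Compute g(0), g(1), … for moves {4, 8}:
k:     0  1  2  3  4  5  6  7  8  9 10 11 12 13
g(k):  0  0  0  0  1  1  1  1  2  2  2  2  0  0
So g(13) = 0.

0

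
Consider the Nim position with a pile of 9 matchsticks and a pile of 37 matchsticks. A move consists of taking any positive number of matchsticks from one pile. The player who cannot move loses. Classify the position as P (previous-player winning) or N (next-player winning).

N-position

Compute the nim-sum pairwise:
9 ^ 37 = 44
The nim-sum is 44 ≠ 0, so this is an N-position: the player to move can win.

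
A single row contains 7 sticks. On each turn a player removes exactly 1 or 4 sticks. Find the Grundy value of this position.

0

Build the Grundy sequence with g(k) = mex{g(k−s) : s ∈ {1, 4}, s ≤ k}:
g(0) = mex{} = 0
g(1) = mex{0} = 1
g(2) = mex{1} = 0
g(3) = mex{0} = 1
g(4) = mex{0,1} = 2
g(5) = mex{1,2} = 0
g(6) = mex{0} = 1
g(7) = mex{1} = 0
So g(7) = 0.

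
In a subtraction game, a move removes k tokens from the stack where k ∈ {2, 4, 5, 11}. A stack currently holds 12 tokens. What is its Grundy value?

2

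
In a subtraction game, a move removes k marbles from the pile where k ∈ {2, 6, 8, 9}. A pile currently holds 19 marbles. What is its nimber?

0

Grundy values for subtraction set {2, 6, 8, 9}:
k:     0  1  2  3  4  5  6  7  8  9 10 11 12 13 14 15 16 17 18 19
g(k):  0  0  1  1  0  0  1  1  2  2  3  3  2  2  3  0  0  1  1  0
So g(19) = 0.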